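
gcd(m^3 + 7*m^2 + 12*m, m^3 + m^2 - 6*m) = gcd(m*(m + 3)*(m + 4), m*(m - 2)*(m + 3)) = m^2 + 3*m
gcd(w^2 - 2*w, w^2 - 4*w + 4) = w - 2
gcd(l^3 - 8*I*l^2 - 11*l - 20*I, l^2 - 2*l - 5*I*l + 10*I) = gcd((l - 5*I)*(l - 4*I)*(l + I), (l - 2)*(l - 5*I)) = l - 5*I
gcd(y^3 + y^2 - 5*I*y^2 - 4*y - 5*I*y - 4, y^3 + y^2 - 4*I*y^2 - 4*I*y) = y^2 + y*(1 - 4*I) - 4*I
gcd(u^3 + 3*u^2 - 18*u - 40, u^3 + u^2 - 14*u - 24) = u^2 - 2*u - 8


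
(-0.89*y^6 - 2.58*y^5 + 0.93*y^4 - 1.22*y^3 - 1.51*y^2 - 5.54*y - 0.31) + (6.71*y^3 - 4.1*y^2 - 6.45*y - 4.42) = -0.89*y^6 - 2.58*y^5 + 0.93*y^4 + 5.49*y^3 - 5.61*y^2 - 11.99*y - 4.73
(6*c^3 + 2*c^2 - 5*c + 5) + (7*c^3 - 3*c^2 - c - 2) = 13*c^3 - c^2 - 6*c + 3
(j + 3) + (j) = 2*j + 3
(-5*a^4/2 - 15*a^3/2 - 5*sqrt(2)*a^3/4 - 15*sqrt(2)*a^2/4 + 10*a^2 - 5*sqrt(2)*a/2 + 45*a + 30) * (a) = -5*a^5/2 - 15*a^4/2 - 5*sqrt(2)*a^4/4 - 15*sqrt(2)*a^3/4 + 10*a^3 - 5*sqrt(2)*a^2/2 + 45*a^2 + 30*a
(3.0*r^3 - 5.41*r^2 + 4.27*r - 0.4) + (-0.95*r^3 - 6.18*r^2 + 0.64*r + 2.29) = 2.05*r^3 - 11.59*r^2 + 4.91*r + 1.89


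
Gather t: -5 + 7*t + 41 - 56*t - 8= 28 - 49*t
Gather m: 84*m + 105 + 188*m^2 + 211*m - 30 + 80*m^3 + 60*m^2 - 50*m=80*m^3 + 248*m^2 + 245*m + 75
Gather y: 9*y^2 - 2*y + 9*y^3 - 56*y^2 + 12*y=9*y^3 - 47*y^2 + 10*y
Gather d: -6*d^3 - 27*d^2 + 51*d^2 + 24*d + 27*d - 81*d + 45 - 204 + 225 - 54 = -6*d^3 + 24*d^2 - 30*d + 12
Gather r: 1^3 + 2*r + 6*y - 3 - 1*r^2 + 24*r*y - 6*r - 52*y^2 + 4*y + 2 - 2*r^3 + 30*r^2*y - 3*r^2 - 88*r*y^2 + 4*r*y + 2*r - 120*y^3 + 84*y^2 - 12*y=-2*r^3 + r^2*(30*y - 4) + r*(-88*y^2 + 28*y - 2) - 120*y^3 + 32*y^2 - 2*y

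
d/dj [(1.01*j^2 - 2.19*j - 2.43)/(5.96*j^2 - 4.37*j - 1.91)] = (8.6387*j^2 + 25.1074*j - 6.4362)/(35.5216*j^4 - 52.0904*j^3 - 3.6703*j^2 + 16.6934*j + 3.6481)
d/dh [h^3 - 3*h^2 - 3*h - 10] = 3*h^2 - 6*h - 3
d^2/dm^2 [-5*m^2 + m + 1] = -10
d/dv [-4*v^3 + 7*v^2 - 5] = 2*v*(7 - 6*v)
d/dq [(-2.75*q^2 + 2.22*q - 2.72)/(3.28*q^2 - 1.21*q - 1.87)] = (-3.9541*q^2 + 28.1282*q - 7.4426)/(10.7584*q^4 - 7.9376*q^3 - 10.8031*q^2 + 4.5254*q + 3.4969)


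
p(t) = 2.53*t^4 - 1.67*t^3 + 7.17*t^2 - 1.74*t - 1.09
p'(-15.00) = -35499.09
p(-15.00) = 135355.76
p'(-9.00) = -7914.09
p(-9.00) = 18412.10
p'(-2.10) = -147.67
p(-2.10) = 98.85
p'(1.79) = 65.92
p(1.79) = 35.16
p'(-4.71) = -1237.83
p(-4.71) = 1585.76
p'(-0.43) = -9.64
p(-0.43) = 1.20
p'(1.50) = 42.65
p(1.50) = 19.60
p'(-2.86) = -320.48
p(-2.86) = 270.87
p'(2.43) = 148.73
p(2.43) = 101.27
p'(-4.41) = -1030.37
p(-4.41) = 1246.17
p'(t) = 10.12*t^3 - 5.01*t^2 + 14.34*t - 1.74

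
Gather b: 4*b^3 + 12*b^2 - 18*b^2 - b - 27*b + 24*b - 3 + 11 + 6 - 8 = 4*b^3 - 6*b^2 - 4*b + 6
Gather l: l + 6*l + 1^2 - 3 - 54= 7*l - 56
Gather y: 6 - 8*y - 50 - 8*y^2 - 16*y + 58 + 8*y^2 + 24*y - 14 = 0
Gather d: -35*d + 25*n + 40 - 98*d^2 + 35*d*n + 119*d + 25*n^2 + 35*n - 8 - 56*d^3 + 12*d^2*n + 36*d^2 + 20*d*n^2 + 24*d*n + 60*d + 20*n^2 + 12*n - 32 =-56*d^3 + d^2*(12*n - 62) + d*(20*n^2 + 59*n + 144) + 45*n^2 + 72*n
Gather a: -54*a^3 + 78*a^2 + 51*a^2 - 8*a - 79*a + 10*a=-54*a^3 + 129*a^2 - 77*a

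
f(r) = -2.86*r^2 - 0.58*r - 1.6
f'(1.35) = -8.30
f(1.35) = -7.60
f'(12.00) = -69.22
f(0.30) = -2.03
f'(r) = -5.72*r - 0.58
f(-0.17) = -1.58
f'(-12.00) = 68.06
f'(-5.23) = 29.34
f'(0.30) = -2.30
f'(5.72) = -33.30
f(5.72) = -98.49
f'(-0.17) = 0.39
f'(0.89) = -5.67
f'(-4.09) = 22.81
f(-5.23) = -76.80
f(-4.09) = -47.07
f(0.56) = -2.82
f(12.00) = -420.40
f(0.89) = -4.38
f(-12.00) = -406.48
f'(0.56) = -3.78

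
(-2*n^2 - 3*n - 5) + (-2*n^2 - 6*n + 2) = -4*n^2 - 9*n - 3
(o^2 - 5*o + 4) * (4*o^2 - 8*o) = 4*o^4 - 28*o^3 + 56*o^2 - 32*o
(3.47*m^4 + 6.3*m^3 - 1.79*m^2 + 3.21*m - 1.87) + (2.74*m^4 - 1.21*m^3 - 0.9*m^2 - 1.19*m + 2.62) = 6.21*m^4 + 5.09*m^3 - 2.69*m^2 + 2.02*m + 0.75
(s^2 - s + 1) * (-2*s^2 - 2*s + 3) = -2*s^4 + 3*s^2 - 5*s + 3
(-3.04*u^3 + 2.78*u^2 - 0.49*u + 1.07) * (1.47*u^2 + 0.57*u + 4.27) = -4.4688*u^5 + 2.3538*u^4 - 12.1165*u^3 + 13.1642*u^2 - 1.4824*u + 4.5689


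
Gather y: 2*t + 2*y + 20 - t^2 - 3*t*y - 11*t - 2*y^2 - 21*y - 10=-t^2 - 9*t - 2*y^2 + y*(-3*t - 19) + 10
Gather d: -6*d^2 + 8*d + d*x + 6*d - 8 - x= -6*d^2 + d*(x + 14) - x - 8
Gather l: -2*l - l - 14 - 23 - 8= -3*l - 45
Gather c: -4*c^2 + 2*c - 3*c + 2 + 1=-4*c^2 - c + 3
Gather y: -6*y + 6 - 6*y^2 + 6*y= 6 - 6*y^2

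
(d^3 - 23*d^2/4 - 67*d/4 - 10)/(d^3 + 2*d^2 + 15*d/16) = 4*(d^2 - 7*d - 8)/(d*(4*d + 3))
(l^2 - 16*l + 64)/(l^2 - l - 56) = (l - 8)/(l + 7)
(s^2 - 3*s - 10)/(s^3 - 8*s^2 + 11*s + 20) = (s + 2)/(s^2 - 3*s - 4)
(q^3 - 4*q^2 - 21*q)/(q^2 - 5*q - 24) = q*(q - 7)/(q - 8)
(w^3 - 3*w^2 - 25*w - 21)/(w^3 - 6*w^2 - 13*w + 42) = (w + 1)/(w - 2)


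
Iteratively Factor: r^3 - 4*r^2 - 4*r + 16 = (r - 2)*(r^2 - 2*r - 8) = (r - 2)*(r + 2)*(r - 4)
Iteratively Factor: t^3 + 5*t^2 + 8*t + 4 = (t + 2)*(t^2 + 3*t + 2) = (t + 2)^2*(t + 1)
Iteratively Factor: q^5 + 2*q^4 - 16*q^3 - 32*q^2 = (q)*(q^4 + 2*q^3 - 16*q^2 - 32*q) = q*(q - 4)*(q^3 + 6*q^2 + 8*q) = q^2*(q - 4)*(q^2 + 6*q + 8) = q^2*(q - 4)*(q + 4)*(q + 2)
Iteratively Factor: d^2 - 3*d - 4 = (d - 4)*(d + 1)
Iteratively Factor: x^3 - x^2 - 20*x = (x - 5)*(x^2 + 4*x) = (x - 5)*(x + 4)*(x)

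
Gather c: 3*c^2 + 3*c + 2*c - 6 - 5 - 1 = 3*c^2 + 5*c - 12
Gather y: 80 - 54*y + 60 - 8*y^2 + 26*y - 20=-8*y^2 - 28*y + 120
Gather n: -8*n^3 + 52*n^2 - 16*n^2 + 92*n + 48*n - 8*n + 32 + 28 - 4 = -8*n^3 + 36*n^2 + 132*n + 56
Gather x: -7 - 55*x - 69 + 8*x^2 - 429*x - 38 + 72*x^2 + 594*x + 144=80*x^2 + 110*x + 30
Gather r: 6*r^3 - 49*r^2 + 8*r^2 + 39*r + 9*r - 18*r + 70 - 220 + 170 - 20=6*r^3 - 41*r^2 + 30*r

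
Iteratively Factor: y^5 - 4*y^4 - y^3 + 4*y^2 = (y)*(y^4 - 4*y^3 - y^2 + 4*y) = y*(y + 1)*(y^3 - 5*y^2 + 4*y) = y*(y - 1)*(y + 1)*(y^2 - 4*y) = y^2*(y - 1)*(y + 1)*(y - 4)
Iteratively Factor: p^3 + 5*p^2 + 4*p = (p + 4)*(p^2 + p) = (p + 1)*(p + 4)*(p)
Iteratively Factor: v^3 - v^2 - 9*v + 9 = (v + 3)*(v^2 - 4*v + 3) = (v - 3)*(v + 3)*(v - 1)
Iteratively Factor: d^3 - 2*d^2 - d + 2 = (d - 2)*(d^2 - 1) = (d - 2)*(d + 1)*(d - 1)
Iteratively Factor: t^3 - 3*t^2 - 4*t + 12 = (t - 3)*(t^2 - 4) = (t - 3)*(t + 2)*(t - 2)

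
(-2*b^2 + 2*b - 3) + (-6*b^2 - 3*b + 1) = -8*b^2 - b - 2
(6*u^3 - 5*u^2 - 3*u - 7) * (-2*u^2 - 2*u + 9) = -12*u^5 - 2*u^4 + 70*u^3 - 25*u^2 - 13*u - 63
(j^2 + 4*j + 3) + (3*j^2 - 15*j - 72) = 4*j^2 - 11*j - 69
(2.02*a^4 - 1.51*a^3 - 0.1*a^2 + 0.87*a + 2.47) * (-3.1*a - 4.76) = -6.262*a^5 - 4.9342*a^4 + 7.4976*a^3 - 2.221*a^2 - 11.7982*a - 11.7572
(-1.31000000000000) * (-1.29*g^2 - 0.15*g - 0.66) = 1.6899*g^2 + 0.1965*g + 0.8646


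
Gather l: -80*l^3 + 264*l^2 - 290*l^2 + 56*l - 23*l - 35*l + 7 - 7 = -80*l^3 - 26*l^2 - 2*l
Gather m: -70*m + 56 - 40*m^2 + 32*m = -40*m^2 - 38*m + 56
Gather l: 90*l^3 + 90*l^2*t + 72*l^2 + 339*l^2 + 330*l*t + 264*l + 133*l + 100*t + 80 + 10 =90*l^3 + l^2*(90*t + 411) + l*(330*t + 397) + 100*t + 90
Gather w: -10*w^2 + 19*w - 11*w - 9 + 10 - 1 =-10*w^2 + 8*w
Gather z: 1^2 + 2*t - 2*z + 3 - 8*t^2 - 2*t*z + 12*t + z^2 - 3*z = -8*t^2 + 14*t + z^2 + z*(-2*t - 5) + 4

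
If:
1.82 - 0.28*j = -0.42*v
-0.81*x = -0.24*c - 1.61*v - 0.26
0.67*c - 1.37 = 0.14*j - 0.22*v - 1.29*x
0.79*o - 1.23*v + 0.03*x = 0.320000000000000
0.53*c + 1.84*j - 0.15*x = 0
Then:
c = 26.30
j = -8.54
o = -14.76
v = -10.03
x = -11.81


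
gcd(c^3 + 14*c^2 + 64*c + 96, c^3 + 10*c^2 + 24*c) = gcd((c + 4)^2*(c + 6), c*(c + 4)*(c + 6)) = c^2 + 10*c + 24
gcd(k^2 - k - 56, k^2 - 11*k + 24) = k - 8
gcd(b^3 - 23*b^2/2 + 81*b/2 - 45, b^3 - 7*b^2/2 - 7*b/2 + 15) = b^2 - 11*b/2 + 15/2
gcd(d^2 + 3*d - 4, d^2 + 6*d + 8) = d + 4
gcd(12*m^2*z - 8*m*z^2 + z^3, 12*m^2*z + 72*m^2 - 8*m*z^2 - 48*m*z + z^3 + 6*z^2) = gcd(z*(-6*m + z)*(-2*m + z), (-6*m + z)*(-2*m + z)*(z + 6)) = 12*m^2 - 8*m*z + z^2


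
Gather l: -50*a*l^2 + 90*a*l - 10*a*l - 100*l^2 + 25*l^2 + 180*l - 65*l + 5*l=l^2*(-50*a - 75) + l*(80*a + 120)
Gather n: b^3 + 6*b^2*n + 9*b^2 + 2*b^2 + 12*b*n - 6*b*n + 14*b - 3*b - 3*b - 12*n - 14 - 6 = b^3 + 11*b^2 + 8*b + n*(6*b^2 + 6*b - 12) - 20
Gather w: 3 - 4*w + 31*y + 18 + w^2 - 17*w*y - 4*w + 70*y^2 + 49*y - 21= w^2 + w*(-17*y - 8) + 70*y^2 + 80*y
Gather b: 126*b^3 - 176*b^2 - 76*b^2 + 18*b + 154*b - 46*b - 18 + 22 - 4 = 126*b^3 - 252*b^2 + 126*b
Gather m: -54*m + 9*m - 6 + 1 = -45*m - 5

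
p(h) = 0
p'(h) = 0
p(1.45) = 0.00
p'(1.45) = 0.00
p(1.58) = 0.00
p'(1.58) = 0.00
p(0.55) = 0.00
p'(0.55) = 0.00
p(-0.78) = 0.00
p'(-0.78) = 0.00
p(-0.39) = 0.00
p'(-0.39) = 0.00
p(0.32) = 0.00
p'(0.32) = 0.00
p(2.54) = 0.00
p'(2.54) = 0.00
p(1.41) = 0.00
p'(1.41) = 0.00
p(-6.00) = 0.00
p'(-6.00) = 0.00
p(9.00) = 0.00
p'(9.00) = 0.00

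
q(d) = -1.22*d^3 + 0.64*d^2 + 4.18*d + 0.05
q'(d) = -3.66*d^2 + 1.28*d + 4.18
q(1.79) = 2.59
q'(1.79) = -5.26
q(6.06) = -222.62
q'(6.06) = -122.47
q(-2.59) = 14.71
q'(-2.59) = -23.69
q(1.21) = 3.88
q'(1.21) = 0.37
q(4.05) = -53.57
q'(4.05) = -50.67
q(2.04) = 0.88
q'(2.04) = -8.44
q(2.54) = -5.20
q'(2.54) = -16.18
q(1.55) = 3.52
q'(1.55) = -2.63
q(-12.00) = 2150.21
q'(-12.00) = -538.22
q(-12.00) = 2150.21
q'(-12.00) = -538.22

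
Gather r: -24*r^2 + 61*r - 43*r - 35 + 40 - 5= -24*r^2 + 18*r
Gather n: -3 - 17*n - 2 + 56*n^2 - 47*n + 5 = 56*n^2 - 64*n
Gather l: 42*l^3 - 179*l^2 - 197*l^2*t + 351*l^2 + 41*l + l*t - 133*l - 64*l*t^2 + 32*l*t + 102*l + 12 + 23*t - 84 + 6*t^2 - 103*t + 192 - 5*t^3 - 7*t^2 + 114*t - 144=42*l^3 + l^2*(172 - 197*t) + l*(-64*t^2 + 33*t + 10) - 5*t^3 - t^2 + 34*t - 24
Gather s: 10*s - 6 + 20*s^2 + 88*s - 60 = 20*s^2 + 98*s - 66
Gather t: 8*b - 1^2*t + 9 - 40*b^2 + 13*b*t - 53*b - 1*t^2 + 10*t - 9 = -40*b^2 - 45*b - t^2 + t*(13*b + 9)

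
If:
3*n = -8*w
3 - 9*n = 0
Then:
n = 1/3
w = -1/8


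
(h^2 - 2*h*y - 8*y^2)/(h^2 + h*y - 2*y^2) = (-h + 4*y)/(-h + y)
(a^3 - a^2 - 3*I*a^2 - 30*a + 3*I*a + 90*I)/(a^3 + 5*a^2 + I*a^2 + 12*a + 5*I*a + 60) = (a - 6)/(a + 4*I)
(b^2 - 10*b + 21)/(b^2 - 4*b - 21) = (b - 3)/(b + 3)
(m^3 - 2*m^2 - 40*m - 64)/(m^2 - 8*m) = m + 6 + 8/m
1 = 1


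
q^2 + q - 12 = (q - 3)*(q + 4)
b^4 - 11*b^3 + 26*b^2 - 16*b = b*(b - 8)*(b - 2)*(b - 1)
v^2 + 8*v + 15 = (v + 3)*(v + 5)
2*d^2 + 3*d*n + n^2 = (d + n)*(2*d + n)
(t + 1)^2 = t^2 + 2*t + 1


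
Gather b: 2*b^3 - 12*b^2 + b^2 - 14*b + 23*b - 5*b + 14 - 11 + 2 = 2*b^3 - 11*b^2 + 4*b + 5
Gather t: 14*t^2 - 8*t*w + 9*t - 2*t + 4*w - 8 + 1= 14*t^2 + t*(7 - 8*w) + 4*w - 7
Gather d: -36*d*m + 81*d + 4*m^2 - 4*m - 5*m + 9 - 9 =d*(81 - 36*m) + 4*m^2 - 9*m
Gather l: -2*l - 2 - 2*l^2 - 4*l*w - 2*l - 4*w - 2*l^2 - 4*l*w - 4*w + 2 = -4*l^2 + l*(-8*w - 4) - 8*w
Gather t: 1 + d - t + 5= d - t + 6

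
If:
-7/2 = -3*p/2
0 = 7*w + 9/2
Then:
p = 7/3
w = -9/14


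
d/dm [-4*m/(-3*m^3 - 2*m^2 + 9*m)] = -(24*m + 8)/(3*m^2 + 2*m - 9)^2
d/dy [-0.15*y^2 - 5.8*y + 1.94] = -0.3*y - 5.8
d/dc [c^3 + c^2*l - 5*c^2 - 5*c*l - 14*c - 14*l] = 3*c^2 + 2*c*l - 10*c - 5*l - 14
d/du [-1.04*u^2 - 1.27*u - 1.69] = -2.08*u - 1.27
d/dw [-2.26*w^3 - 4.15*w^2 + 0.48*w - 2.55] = -6.78*w^2 - 8.3*w + 0.48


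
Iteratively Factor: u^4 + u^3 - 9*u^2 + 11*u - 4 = (u - 1)*(u^3 + 2*u^2 - 7*u + 4) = (u - 1)*(u + 4)*(u^2 - 2*u + 1) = (u - 1)^2*(u + 4)*(u - 1)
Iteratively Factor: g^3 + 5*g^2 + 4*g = (g + 1)*(g^2 + 4*g) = g*(g + 1)*(g + 4)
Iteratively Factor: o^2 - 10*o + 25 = (o - 5)*(o - 5)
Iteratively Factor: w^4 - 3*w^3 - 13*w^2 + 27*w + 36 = (w - 3)*(w^3 - 13*w - 12) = (w - 3)*(w + 1)*(w^2 - w - 12) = (w - 4)*(w - 3)*(w + 1)*(w + 3)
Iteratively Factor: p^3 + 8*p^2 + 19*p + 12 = (p + 4)*(p^2 + 4*p + 3) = (p + 1)*(p + 4)*(p + 3)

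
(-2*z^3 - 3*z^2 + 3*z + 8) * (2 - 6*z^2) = 12*z^5 + 18*z^4 - 22*z^3 - 54*z^2 + 6*z + 16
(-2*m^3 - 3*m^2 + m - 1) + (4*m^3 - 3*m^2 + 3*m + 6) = 2*m^3 - 6*m^2 + 4*m + 5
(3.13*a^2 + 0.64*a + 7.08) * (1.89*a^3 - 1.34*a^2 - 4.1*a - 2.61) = 5.9157*a^5 - 2.9846*a^4 - 0.309399999999999*a^3 - 20.2805*a^2 - 30.6984*a - 18.4788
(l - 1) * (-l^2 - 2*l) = -l^3 - l^2 + 2*l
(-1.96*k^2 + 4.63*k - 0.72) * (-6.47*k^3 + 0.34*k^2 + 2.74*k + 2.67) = 12.6812*k^5 - 30.6225*k^4 + 0.8622*k^3 + 7.2082*k^2 + 10.3893*k - 1.9224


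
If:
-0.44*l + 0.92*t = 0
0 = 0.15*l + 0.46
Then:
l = -3.07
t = -1.47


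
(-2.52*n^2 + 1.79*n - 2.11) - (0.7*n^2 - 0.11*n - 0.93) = -3.22*n^2 + 1.9*n - 1.18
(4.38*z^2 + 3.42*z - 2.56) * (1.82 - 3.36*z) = -14.7168*z^3 - 3.5196*z^2 + 14.826*z - 4.6592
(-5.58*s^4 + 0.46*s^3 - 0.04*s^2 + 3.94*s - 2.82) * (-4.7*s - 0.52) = 26.226*s^5 + 0.7396*s^4 - 0.0512*s^3 - 18.4972*s^2 + 11.2052*s + 1.4664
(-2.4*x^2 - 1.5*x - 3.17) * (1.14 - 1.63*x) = 3.912*x^3 - 0.291*x^2 + 3.4571*x - 3.6138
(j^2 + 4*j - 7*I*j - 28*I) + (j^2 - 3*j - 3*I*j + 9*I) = 2*j^2 + j - 10*I*j - 19*I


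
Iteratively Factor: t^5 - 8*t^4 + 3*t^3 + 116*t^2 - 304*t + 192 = (t + 4)*(t^4 - 12*t^3 + 51*t^2 - 88*t + 48) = (t - 1)*(t + 4)*(t^3 - 11*t^2 + 40*t - 48) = (t - 3)*(t - 1)*(t + 4)*(t^2 - 8*t + 16) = (t - 4)*(t - 3)*(t - 1)*(t + 4)*(t - 4)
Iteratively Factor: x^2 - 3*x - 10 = (x + 2)*(x - 5)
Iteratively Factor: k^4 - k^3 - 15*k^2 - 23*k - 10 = (k + 2)*(k^3 - 3*k^2 - 9*k - 5) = (k + 1)*(k + 2)*(k^2 - 4*k - 5) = (k + 1)^2*(k + 2)*(k - 5)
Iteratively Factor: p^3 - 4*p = (p - 2)*(p^2 + 2*p) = (p - 2)*(p + 2)*(p)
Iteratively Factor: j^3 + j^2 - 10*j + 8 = (j - 1)*(j^2 + 2*j - 8) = (j - 1)*(j + 4)*(j - 2)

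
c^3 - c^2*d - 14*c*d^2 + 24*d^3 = (c - 3*d)*(c - 2*d)*(c + 4*d)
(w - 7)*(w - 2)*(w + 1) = w^3 - 8*w^2 + 5*w + 14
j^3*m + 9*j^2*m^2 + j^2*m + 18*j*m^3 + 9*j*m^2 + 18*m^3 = (j + 3*m)*(j + 6*m)*(j*m + m)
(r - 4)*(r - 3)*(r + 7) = r^3 - 37*r + 84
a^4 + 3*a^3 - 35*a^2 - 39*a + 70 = (a - 5)*(a - 1)*(a + 2)*(a + 7)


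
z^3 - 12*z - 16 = (z - 4)*(z + 2)^2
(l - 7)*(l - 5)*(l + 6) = l^3 - 6*l^2 - 37*l + 210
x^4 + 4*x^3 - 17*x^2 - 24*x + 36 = (x - 3)*(x - 1)*(x + 2)*(x + 6)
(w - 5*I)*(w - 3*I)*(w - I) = w^3 - 9*I*w^2 - 23*w + 15*I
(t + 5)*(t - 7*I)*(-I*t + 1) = -I*t^3 - 6*t^2 - 5*I*t^2 - 30*t - 7*I*t - 35*I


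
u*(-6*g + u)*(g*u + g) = -6*g^2*u^2 - 6*g^2*u + g*u^3 + g*u^2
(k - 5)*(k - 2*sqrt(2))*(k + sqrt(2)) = k^3 - 5*k^2 - sqrt(2)*k^2 - 4*k + 5*sqrt(2)*k + 20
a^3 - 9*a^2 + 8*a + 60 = (a - 6)*(a - 5)*(a + 2)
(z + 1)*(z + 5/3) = z^2 + 8*z/3 + 5/3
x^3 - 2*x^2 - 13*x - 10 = (x - 5)*(x + 1)*(x + 2)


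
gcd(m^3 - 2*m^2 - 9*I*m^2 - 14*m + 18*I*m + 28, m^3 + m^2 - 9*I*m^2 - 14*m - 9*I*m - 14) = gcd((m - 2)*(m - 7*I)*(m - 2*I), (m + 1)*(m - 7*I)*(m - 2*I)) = m^2 - 9*I*m - 14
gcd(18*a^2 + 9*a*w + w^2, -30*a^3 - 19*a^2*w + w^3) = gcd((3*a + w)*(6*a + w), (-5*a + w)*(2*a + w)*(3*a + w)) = 3*a + w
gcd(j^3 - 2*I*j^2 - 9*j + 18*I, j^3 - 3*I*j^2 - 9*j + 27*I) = j^2 - 9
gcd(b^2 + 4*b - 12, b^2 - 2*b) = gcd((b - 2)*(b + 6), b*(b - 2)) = b - 2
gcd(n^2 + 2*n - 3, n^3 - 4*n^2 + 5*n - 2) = n - 1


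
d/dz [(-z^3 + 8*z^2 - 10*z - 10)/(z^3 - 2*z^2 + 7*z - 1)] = (-6*z^4 + 6*z^3 + 69*z^2 - 56*z + 80)/(z^6 - 4*z^5 + 18*z^4 - 30*z^3 + 53*z^2 - 14*z + 1)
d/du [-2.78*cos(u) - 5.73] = 2.78*sin(u)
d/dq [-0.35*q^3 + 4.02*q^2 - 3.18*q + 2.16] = -1.05*q^2 + 8.04*q - 3.18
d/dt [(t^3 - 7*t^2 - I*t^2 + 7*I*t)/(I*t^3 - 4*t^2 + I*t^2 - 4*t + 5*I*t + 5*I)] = (t^2*(5 - 8*I) + 10*t - 35)/(t^4 + t^3*(2 + 10*I) + t^2*(-24 + 20*I) + t*(-50 + 10*I) - 25)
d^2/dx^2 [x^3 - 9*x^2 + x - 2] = 6*x - 18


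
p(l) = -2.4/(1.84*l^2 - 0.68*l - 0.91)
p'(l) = -2.4*(0.68 - 3.68*l)/(1.84*l^2 - 0.68*l - 0.91)^2 = (8.832*l - 1.632)/(-1.84*l^2 + 0.68*l + 0.91)^2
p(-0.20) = 3.43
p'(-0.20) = -6.93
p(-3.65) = -0.09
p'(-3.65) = -0.05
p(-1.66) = -0.45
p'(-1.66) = -0.58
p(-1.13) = -1.09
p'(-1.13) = -2.38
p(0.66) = 4.31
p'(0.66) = 13.51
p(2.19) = -0.37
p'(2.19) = 0.43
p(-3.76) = -0.09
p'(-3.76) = -0.05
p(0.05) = 2.55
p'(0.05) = -1.35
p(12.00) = -0.01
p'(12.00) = 0.00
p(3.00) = -0.18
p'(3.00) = 0.13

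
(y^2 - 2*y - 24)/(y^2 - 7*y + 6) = (y + 4)/(y - 1)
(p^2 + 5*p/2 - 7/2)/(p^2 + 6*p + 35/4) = 2*(p - 1)/(2*p + 5)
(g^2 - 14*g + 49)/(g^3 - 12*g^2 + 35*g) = (g - 7)/(g*(g - 5))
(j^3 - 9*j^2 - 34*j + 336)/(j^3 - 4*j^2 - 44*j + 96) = (j - 7)/(j - 2)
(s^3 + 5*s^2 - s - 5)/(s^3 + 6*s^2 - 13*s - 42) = (s^3 + 5*s^2 - s - 5)/(s^3 + 6*s^2 - 13*s - 42)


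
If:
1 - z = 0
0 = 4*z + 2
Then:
No Solution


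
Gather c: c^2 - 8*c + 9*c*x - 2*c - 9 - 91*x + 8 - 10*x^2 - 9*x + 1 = c^2 + c*(9*x - 10) - 10*x^2 - 100*x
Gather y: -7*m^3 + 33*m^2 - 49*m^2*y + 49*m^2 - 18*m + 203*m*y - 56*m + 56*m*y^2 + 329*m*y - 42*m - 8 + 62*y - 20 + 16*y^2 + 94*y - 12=-7*m^3 + 82*m^2 - 116*m + y^2*(56*m + 16) + y*(-49*m^2 + 532*m + 156) - 40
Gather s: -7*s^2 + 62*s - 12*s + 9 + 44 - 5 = -7*s^2 + 50*s + 48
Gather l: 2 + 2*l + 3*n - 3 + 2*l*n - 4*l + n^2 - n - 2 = l*(2*n - 2) + n^2 + 2*n - 3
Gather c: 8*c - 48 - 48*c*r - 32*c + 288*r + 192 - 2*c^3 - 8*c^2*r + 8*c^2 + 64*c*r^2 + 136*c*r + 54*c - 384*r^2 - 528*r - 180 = -2*c^3 + c^2*(8 - 8*r) + c*(64*r^2 + 88*r + 30) - 384*r^2 - 240*r - 36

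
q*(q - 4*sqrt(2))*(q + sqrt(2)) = q^3 - 3*sqrt(2)*q^2 - 8*q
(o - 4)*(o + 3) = o^2 - o - 12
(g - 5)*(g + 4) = g^2 - g - 20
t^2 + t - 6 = (t - 2)*(t + 3)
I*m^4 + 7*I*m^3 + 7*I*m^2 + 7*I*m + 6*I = (m + 6)*(m - I)*(m + I)*(I*m + I)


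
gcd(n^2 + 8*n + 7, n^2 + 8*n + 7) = n^2 + 8*n + 7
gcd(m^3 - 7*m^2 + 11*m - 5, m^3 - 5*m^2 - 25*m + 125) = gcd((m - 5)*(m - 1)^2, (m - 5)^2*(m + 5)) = m - 5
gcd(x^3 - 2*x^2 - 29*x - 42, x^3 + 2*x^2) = x + 2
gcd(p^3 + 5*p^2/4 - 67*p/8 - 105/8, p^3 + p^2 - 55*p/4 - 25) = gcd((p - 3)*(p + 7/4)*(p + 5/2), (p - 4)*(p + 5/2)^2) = p + 5/2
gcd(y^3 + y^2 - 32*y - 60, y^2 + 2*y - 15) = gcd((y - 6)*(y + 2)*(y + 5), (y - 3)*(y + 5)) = y + 5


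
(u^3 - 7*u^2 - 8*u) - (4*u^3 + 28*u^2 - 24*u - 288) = -3*u^3 - 35*u^2 + 16*u + 288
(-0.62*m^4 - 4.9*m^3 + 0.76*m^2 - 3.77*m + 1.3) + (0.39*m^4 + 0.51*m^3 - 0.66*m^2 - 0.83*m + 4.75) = -0.23*m^4 - 4.39*m^3 + 0.1*m^2 - 4.6*m + 6.05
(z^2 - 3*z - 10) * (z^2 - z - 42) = z^4 - 4*z^3 - 49*z^2 + 136*z + 420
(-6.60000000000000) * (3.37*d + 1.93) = -22.242*d - 12.738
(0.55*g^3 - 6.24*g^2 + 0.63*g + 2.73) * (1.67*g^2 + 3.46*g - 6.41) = 0.9185*g^5 - 8.5178*g^4 - 24.0638*g^3 + 46.7373*g^2 + 5.4075*g - 17.4993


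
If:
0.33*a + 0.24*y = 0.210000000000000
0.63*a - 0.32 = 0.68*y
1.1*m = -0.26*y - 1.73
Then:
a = 0.58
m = -1.59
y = 0.07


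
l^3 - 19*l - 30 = (l - 5)*(l + 2)*(l + 3)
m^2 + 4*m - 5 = (m - 1)*(m + 5)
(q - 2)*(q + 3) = q^2 + q - 6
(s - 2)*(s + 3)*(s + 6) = s^3 + 7*s^2 - 36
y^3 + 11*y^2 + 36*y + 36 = (y + 2)*(y + 3)*(y + 6)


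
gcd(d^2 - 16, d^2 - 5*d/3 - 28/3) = d - 4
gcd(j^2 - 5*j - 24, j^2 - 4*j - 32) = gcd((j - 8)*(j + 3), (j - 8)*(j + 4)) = j - 8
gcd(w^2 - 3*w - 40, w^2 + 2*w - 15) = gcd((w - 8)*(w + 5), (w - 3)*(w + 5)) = w + 5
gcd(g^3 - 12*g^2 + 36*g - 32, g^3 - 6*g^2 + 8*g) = g - 2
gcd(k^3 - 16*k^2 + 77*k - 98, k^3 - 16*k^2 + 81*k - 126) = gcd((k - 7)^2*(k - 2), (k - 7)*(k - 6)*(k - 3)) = k - 7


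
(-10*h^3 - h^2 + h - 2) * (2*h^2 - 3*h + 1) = -20*h^5 + 28*h^4 - 5*h^3 - 8*h^2 + 7*h - 2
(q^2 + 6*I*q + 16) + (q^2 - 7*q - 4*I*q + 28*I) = 2*q^2 - 7*q + 2*I*q + 16 + 28*I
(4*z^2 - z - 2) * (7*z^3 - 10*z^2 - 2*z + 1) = 28*z^5 - 47*z^4 - 12*z^3 + 26*z^2 + 3*z - 2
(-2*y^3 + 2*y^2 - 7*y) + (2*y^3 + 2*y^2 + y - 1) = 4*y^2 - 6*y - 1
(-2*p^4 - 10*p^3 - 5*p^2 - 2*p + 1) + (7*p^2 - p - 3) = -2*p^4 - 10*p^3 + 2*p^2 - 3*p - 2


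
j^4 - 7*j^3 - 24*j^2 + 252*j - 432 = (j - 6)*(j - 4)*(j - 3)*(j + 6)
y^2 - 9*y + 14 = (y - 7)*(y - 2)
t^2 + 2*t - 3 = (t - 1)*(t + 3)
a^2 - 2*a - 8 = (a - 4)*(a + 2)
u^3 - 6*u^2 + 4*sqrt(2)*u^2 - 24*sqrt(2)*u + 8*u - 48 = (u - 6)*(u + 2*sqrt(2))^2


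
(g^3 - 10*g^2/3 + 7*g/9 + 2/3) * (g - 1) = g^4 - 13*g^3/3 + 37*g^2/9 - g/9 - 2/3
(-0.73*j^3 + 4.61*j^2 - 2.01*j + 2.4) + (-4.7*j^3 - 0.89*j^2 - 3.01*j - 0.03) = -5.43*j^3 + 3.72*j^2 - 5.02*j + 2.37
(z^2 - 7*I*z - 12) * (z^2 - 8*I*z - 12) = z^4 - 15*I*z^3 - 80*z^2 + 180*I*z + 144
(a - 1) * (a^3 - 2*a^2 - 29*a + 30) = a^4 - 3*a^3 - 27*a^2 + 59*a - 30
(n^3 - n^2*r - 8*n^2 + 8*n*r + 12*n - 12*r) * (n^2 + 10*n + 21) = n^5 - n^4*r + 2*n^4 - 2*n^3*r - 47*n^3 + 47*n^2*r - 48*n^2 + 48*n*r + 252*n - 252*r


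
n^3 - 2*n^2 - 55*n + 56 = (n - 8)*(n - 1)*(n + 7)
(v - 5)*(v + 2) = v^2 - 3*v - 10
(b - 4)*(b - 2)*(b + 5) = b^3 - b^2 - 22*b + 40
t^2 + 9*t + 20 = (t + 4)*(t + 5)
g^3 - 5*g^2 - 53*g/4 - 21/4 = (g - 7)*(g + 1/2)*(g + 3/2)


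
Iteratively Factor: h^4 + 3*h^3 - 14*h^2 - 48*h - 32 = (h - 4)*(h^3 + 7*h^2 + 14*h + 8) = (h - 4)*(h + 1)*(h^2 + 6*h + 8) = (h - 4)*(h + 1)*(h + 4)*(h + 2)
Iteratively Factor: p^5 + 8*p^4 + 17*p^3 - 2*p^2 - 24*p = (p + 3)*(p^4 + 5*p^3 + 2*p^2 - 8*p) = p*(p + 3)*(p^3 + 5*p^2 + 2*p - 8) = p*(p - 1)*(p + 3)*(p^2 + 6*p + 8) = p*(p - 1)*(p + 2)*(p + 3)*(p + 4)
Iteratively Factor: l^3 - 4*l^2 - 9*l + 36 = (l - 3)*(l^2 - l - 12) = (l - 4)*(l - 3)*(l + 3)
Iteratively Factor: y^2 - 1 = (y + 1)*(y - 1)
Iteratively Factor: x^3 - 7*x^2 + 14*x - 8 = (x - 1)*(x^2 - 6*x + 8) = (x - 2)*(x - 1)*(x - 4)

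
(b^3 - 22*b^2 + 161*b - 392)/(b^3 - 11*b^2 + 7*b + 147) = (b - 8)/(b + 3)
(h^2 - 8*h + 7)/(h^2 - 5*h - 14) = (h - 1)/(h + 2)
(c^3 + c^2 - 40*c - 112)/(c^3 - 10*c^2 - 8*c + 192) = (c^2 - 3*c - 28)/(c^2 - 14*c + 48)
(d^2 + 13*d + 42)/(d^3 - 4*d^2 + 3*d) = (d^2 + 13*d + 42)/(d*(d^2 - 4*d + 3))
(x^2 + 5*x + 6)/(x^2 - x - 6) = (x + 3)/(x - 3)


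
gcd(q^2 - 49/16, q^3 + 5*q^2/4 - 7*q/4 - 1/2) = 1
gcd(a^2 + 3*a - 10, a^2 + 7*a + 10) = a + 5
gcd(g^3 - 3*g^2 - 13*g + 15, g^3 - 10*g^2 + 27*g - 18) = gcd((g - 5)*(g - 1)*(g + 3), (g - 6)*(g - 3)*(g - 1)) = g - 1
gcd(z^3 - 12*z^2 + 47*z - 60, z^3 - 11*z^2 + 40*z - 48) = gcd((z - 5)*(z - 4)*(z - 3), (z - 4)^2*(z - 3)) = z^2 - 7*z + 12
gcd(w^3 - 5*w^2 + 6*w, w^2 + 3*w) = w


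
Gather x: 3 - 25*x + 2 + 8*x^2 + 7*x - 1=8*x^2 - 18*x + 4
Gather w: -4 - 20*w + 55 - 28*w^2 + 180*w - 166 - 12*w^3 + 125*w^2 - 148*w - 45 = -12*w^3 + 97*w^2 + 12*w - 160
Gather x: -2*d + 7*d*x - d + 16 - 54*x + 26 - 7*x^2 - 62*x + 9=-3*d - 7*x^2 + x*(7*d - 116) + 51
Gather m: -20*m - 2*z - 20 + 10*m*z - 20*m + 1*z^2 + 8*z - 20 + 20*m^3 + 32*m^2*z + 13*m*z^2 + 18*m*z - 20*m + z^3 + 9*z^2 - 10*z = 20*m^3 + 32*m^2*z + m*(13*z^2 + 28*z - 60) + z^3 + 10*z^2 - 4*z - 40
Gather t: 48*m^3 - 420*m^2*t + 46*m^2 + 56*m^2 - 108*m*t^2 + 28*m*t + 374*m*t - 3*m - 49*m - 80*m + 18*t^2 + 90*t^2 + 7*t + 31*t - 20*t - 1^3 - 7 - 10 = 48*m^3 + 102*m^2 - 132*m + t^2*(108 - 108*m) + t*(-420*m^2 + 402*m + 18) - 18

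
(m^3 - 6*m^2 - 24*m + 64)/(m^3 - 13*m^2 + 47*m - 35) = (m^3 - 6*m^2 - 24*m + 64)/(m^3 - 13*m^2 + 47*m - 35)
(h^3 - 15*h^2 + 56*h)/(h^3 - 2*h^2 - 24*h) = (-h^2 + 15*h - 56)/(-h^2 + 2*h + 24)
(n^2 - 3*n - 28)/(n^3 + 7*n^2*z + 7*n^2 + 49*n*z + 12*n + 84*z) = (n - 7)/(n^2 + 7*n*z + 3*n + 21*z)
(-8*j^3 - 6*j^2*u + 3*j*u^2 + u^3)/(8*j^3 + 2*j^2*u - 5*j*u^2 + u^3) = (4*j + u)/(-4*j + u)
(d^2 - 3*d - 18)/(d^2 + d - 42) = (d + 3)/(d + 7)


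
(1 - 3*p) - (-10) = 11 - 3*p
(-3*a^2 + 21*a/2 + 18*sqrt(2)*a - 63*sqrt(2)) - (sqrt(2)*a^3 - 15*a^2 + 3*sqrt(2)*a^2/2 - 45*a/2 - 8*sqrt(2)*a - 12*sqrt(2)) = -sqrt(2)*a^3 - 3*sqrt(2)*a^2/2 + 12*a^2 + 33*a + 26*sqrt(2)*a - 51*sqrt(2)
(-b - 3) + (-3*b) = -4*b - 3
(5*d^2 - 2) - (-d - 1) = 5*d^2 + d - 1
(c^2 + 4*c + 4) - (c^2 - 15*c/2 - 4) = 23*c/2 + 8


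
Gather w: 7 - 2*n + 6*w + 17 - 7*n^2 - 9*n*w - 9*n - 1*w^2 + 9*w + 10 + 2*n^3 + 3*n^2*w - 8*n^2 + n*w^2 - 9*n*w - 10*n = 2*n^3 - 15*n^2 - 21*n + w^2*(n - 1) + w*(3*n^2 - 18*n + 15) + 34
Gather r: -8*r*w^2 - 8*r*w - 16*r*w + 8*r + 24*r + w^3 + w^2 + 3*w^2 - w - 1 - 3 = r*(-8*w^2 - 24*w + 32) + w^3 + 4*w^2 - w - 4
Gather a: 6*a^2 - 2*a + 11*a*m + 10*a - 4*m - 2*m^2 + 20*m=6*a^2 + a*(11*m + 8) - 2*m^2 + 16*m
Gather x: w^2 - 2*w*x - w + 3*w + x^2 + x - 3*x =w^2 + 2*w + x^2 + x*(-2*w - 2)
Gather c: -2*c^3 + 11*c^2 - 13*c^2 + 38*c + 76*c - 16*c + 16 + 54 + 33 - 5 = -2*c^3 - 2*c^2 + 98*c + 98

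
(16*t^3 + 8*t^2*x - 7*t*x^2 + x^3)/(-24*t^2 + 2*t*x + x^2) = (-4*t^2 - 3*t*x + x^2)/(6*t + x)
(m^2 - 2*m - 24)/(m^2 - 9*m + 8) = (m^2 - 2*m - 24)/(m^2 - 9*m + 8)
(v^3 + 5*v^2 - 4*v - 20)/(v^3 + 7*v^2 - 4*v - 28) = (v + 5)/(v + 7)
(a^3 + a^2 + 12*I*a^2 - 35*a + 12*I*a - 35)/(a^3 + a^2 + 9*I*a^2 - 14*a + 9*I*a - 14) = (a + 5*I)/(a + 2*I)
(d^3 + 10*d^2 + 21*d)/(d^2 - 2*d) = (d^2 + 10*d + 21)/(d - 2)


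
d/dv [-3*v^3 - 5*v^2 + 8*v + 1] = -9*v^2 - 10*v + 8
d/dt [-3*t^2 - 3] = -6*t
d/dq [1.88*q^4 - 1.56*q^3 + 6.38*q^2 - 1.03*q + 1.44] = 7.52*q^3 - 4.68*q^2 + 12.76*q - 1.03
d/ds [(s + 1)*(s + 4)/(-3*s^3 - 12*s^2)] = (s + 2)/(3*s^3)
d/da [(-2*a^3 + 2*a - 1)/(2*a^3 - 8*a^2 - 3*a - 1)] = (16*a^4 + 4*a^3 + 28*a^2 - 16*a - 5)/(4*a^6 - 32*a^5 + 52*a^4 + 44*a^3 + 25*a^2 + 6*a + 1)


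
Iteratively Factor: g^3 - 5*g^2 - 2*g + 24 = (g - 3)*(g^2 - 2*g - 8) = (g - 4)*(g - 3)*(g + 2)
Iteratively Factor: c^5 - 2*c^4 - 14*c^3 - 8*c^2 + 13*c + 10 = (c + 1)*(c^4 - 3*c^3 - 11*c^2 + 3*c + 10) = (c - 5)*(c + 1)*(c^3 + 2*c^2 - c - 2) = (c - 5)*(c + 1)^2*(c^2 + c - 2) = (c - 5)*(c + 1)^2*(c + 2)*(c - 1)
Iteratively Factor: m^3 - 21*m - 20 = (m + 1)*(m^2 - m - 20) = (m - 5)*(m + 1)*(m + 4)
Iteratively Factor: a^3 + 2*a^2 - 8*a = (a + 4)*(a^2 - 2*a) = (a - 2)*(a + 4)*(a)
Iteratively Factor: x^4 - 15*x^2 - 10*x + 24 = (x - 4)*(x^3 + 4*x^2 + x - 6) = (x - 4)*(x + 2)*(x^2 + 2*x - 3) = (x - 4)*(x - 1)*(x + 2)*(x + 3)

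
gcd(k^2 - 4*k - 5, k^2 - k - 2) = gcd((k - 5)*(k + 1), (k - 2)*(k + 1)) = k + 1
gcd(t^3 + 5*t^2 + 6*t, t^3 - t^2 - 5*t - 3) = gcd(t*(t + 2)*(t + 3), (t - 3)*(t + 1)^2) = 1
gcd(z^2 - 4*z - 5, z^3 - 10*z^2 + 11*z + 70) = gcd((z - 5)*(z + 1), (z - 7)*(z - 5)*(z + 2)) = z - 5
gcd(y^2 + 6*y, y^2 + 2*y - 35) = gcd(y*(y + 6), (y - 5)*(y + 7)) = 1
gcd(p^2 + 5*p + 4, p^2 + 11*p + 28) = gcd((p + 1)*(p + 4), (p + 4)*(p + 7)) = p + 4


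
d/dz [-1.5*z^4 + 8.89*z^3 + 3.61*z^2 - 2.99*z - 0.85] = -6.0*z^3 + 26.67*z^2 + 7.22*z - 2.99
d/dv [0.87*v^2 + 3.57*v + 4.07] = 1.74*v + 3.57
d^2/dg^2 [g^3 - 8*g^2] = 6*g - 16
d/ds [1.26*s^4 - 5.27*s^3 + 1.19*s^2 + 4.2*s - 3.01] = 5.04*s^3 - 15.81*s^2 + 2.38*s + 4.2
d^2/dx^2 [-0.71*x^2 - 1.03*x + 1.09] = -1.42000000000000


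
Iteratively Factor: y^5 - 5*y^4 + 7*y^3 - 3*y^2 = (y - 1)*(y^4 - 4*y^3 + 3*y^2) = y*(y - 1)*(y^3 - 4*y^2 + 3*y) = y^2*(y - 1)*(y^2 - 4*y + 3) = y^2*(y - 3)*(y - 1)*(y - 1)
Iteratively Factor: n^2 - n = (n - 1)*(n)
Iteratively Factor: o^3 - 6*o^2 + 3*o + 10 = (o - 2)*(o^2 - 4*o - 5) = (o - 5)*(o - 2)*(o + 1)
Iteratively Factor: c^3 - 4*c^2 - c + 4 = (c - 1)*(c^2 - 3*c - 4) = (c - 4)*(c - 1)*(c + 1)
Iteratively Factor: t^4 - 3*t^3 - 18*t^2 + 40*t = (t - 5)*(t^3 + 2*t^2 - 8*t) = (t - 5)*(t + 4)*(t^2 - 2*t) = (t - 5)*(t - 2)*(t + 4)*(t)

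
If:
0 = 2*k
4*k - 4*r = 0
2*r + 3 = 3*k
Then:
No Solution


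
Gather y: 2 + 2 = 4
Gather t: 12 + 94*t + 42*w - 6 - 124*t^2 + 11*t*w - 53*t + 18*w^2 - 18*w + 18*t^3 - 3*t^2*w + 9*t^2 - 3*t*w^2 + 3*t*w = 18*t^3 + t^2*(-3*w - 115) + t*(-3*w^2 + 14*w + 41) + 18*w^2 + 24*w + 6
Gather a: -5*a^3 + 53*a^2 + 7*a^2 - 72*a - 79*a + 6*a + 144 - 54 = -5*a^3 + 60*a^2 - 145*a + 90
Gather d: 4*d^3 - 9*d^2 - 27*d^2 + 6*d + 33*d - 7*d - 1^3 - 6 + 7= 4*d^3 - 36*d^2 + 32*d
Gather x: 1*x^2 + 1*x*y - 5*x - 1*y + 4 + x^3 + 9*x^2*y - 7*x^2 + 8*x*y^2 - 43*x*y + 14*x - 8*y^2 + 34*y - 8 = x^3 + x^2*(9*y - 6) + x*(8*y^2 - 42*y + 9) - 8*y^2 + 33*y - 4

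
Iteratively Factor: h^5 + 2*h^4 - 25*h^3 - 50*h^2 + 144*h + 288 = (h - 3)*(h^4 + 5*h^3 - 10*h^2 - 80*h - 96) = (h - 3)*(h + 3)*(h^3 + 2*h^2 - 16*h - 32) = (h - 4)*(h - 3)*(h + 3)*(h^2 + 6*h + 8) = (h - 4)*(h - 3)*(h + 2)*(h + 3)*(h + 4)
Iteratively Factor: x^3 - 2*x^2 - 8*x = (x + 2)*(x^2 - 4*x) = x*(x + 2)*(x - 4)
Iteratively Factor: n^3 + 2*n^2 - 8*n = (n)*(n^2 + 2*n - 8) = n*(n - 2)*(n + 4)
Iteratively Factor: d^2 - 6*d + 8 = (d - 4)*(d - 2)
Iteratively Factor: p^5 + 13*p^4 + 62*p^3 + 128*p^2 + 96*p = (p + 4)*(p^4 + 9*p^3 + 26*p^2 + 24*p) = (p + 4)^2*(p^3 + 5*p^2 + 6*p) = p*(p + 4)^2*(p^2 + 5*p + 6) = p*(p + 3)*(p + 4)^2*(p + 2)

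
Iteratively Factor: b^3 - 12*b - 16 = (b + 2)*(b^2 - 2*b - 8) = (b - 4)*(b + 2)*(b + 2)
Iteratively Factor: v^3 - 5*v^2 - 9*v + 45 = (v - 5)*(v^2 - 9) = (v - 5)*(v - 3)*(v + 3)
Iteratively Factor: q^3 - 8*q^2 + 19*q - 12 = (q - 4)*(q^2 - 4*q + 3) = (q - 4)*(q - 3)*(q - 1)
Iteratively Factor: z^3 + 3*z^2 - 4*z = (z - 1)*(z^2 + 4*z) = (z - 1)*(z + 4)*(z)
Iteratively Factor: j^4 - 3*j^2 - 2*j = (j + 1)*(j^3 - j^2 - 2*j) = (j + 1)^2*(j^2 - 2*j) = j*(j + 1)^2*(j - 2)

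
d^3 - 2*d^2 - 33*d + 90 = (d - 5)*(d - 3)*(d + 6)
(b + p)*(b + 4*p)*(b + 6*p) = b^3 + 11*b^2*p + 34*b*p^2 + 24*p^3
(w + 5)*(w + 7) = w^2 + 12*w + 35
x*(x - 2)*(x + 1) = x^3 - x^2 - 2*x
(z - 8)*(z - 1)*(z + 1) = z^3 - 8*z^2 - z + 8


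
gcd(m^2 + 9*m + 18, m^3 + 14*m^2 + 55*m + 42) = m + 6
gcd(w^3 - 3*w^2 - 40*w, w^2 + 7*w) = w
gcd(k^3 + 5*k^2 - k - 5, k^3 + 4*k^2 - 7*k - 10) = k^2 + 6*k + 5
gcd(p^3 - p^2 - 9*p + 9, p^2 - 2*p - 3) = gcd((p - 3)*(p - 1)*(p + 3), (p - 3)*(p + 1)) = p - 3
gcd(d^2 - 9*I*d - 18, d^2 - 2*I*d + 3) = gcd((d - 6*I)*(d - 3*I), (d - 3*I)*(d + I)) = d - 3*I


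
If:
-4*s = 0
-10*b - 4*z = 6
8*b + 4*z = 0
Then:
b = -3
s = 0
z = 6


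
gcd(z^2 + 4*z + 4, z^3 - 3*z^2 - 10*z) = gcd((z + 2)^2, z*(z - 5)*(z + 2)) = z + 2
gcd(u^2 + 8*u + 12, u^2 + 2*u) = u + 2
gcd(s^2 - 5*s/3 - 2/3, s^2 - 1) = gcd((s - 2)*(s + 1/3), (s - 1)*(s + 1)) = 1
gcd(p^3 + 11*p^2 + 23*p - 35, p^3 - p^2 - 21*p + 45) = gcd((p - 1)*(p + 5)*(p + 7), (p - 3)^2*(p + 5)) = p + 5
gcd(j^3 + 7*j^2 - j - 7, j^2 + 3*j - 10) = 1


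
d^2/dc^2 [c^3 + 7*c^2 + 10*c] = 6*c + 14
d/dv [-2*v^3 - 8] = -6*v^2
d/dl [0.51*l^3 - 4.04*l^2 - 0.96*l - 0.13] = 1.53*l^2 - 8.08*l - 0.96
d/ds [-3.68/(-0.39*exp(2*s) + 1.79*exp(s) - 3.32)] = (6.5872 - 2.8704*exp(s))*exp(s)/(0.39*exp(2*s) - 1.79*exp(s) + 3.32)^2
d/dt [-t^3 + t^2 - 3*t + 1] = -3*t^2 + 2*t - 3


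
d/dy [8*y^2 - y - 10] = 16*y - 1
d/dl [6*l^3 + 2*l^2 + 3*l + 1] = 18*l^2 + 4*l + 3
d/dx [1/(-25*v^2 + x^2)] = -2*x/(25*v^2 - x^2)^2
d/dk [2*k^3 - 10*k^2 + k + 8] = 6*k^2 - 20*k + 1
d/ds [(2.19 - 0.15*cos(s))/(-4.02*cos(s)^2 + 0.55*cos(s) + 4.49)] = (0.603*cos(s)^2 - 17.6076*cos(s) + 1.878)*sin(s)/(16.1604*cos(s)^4 - 4.422*cos(s)^3 - 35.7971*cos(s)^2 + 4.939*cos(s) + 20.1601)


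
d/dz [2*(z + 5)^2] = 4*z + 20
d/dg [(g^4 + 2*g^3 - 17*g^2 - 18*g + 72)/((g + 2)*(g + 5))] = (2*g^5 + 23*g^4 + 68*g^3 - 41*g^2 - 484*g - 684)/(g^4 + 14*g^3 + 69*g^2 + 140*g + 100)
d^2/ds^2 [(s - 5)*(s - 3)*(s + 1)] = 6*s - 14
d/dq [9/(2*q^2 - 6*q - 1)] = 18*(3 - 2*q)/(-2*q^2 + 6*q + 1)^2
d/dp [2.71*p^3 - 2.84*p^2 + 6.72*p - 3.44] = 8.13*p^2 - 5.68*p + 6.72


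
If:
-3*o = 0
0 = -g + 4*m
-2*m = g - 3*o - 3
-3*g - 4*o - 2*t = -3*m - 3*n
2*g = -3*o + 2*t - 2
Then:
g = 2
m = 1/2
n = 7/2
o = 0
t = 3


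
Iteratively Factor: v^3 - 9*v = (v + 3)*(v^2 - 3*v) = v*(v + 3)*(v - 3)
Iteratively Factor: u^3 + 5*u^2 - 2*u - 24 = (u - 2)*(u^2 + 7*u + 12) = (u - 2)*(u + 4)*(u + 3)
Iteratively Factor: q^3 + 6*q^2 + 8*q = (q + 2)*(q^2 + 4*q) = (q + 2)*(q + 4)*(q)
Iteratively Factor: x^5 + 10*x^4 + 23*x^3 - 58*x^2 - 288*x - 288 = (x + 2)*(x^4 + 8*x^3 + 7*x^2 - 72*x - 144) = (x + 2)*(x + 3)*(x^3 + 5*x^2 - 8*x - 48) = (x + 2)*(x + 3)*(x + 4)*(x^2 + x - 12) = (x + 2)*(x + 3)*(x + 4)^2*(x - 3)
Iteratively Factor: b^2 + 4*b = (b + 4)*(b)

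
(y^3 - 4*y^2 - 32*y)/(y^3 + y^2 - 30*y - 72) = y*(y - 8)/(y^2 - 3*y - 18)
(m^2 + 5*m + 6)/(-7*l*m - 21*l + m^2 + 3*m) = (-m - 2)/(7*l - m)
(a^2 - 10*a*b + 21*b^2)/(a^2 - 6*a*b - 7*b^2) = (a - 3*b)/(a + b)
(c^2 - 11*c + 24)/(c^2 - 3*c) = (c - 8)/c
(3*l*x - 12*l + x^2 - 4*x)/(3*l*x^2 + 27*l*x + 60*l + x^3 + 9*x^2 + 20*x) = (x - 4)/(x^2 + 9*x + 20)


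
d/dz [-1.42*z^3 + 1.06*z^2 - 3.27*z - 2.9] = -4.26*z^2 + 2.12*z - 3.27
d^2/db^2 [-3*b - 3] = 0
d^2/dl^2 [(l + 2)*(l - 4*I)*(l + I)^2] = 12*l^2 + 12*l*(1 - I) + 14 - 8*I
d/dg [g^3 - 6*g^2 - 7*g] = 3*g^2 - 12*g - 7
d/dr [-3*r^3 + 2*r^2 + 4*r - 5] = -9*r^2 + 4*r + 4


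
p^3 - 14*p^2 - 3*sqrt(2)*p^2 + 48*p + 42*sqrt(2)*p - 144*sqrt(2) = (p - 8)*(p - 6)*(p - 3*sqrt(2))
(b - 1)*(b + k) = b^2 + b*k - b - k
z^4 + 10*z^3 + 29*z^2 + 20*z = z*(z + 1)*(z + 4)*(z + 5)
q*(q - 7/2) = q^2 - 7*q/2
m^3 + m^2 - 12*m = m*(m - 3)*(m + 4)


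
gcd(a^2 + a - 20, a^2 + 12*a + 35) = a + 5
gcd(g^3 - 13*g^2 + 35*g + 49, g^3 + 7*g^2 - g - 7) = g + 1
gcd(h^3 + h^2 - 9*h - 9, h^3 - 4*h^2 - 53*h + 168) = h - 3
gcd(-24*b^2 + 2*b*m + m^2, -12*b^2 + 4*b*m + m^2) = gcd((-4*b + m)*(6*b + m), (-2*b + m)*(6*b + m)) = 6*b + m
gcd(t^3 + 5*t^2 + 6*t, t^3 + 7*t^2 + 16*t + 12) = t^2 + 5*t + 6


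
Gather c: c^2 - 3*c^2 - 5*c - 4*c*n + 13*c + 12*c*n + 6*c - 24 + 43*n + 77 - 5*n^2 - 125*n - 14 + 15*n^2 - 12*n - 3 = -2*c^2 + c*(8*n + 14) + 10*n^2 - 94*n + 36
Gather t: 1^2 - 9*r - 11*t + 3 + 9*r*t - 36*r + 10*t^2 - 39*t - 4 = -45*r + 10*t^2 + t*(9*r - 50)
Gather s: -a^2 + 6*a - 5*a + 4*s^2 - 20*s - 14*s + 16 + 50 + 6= -a^2 + a + 4*s^2 - 34*s + 72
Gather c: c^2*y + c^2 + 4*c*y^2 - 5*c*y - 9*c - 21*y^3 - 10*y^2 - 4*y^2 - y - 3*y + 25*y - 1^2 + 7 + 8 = c^2*(y + 1) + c*(4*y^2 - 5*y - 9) - 21*y^3 - 14*y^2 + 21*y + 14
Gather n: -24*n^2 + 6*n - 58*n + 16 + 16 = -24*n^2 - 52*n + 32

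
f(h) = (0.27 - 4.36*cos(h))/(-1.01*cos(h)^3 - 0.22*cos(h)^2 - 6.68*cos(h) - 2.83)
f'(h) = (0.27 - 4.36*cos(h))*(-3.03*sin(h)*cos(h)^2 - 0.44*sin(h)*cos(h) - 6.68*sin(h))/(-1.01*cos(h)^3 - 0.22*cos(h)^2 - 6.68*cos(h) - 2.83)^2 + 4.36*sin(h)/(-1.01*cos(h)^3 - 0.22*cos(h)^2 - 6.68*cos(h) - 2.83)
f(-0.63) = 0.37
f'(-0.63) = 0.07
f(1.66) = -0.29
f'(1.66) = -2.82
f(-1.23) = 0.23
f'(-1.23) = 0.50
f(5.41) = 0.34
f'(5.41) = 0.16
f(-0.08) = 0.38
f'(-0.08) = 0.00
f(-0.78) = 0.35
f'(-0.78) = 0.12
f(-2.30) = 1.74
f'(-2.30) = 3.73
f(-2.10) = 4.01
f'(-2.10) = 34.50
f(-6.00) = 0.38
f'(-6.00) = -0.02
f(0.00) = 0.38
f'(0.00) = 0.00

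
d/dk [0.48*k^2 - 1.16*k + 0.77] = 0.96*k - 1.16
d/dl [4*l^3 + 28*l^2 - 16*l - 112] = 12*l^2 + 56*l - 16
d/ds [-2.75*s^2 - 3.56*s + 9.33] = -5.5*s - 3.56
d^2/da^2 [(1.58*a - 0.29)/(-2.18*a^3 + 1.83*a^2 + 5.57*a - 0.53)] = (-45.052752*a^5 + 54.357864*a^4 - 67.463956*a^3 + 6.60534600000005*a^2 + 6.530946*a + 9.228348)/(10.360232*a^9 - 26.090676*a^8 - 57.510798*a^7 + 134.753577*a^6 + 134.256435*a^5 - 203.615418*a^4 - 138.557549*a^3 + 47.78745*a^2 - 4.693839*a + 0.148877)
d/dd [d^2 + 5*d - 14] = 2*d + 5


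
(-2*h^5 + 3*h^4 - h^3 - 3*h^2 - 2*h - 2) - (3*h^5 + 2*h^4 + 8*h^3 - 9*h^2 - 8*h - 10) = -5*h^5 + h^4 - 9*h^3 + 6*h^2 + 6*h + 8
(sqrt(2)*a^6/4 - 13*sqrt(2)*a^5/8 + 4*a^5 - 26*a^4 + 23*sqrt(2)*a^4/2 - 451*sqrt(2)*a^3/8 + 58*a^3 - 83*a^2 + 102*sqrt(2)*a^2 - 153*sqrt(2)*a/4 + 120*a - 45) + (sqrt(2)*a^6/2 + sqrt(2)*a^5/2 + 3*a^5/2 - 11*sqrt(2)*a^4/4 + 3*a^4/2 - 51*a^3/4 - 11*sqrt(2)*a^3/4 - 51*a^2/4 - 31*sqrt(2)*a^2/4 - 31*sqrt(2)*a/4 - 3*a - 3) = 3*sqrt(2)*a^6/4 - 9*sqrt(2)*a^5/8 + 11*a^5/2 - 49*a^4/2 + 35*sqrt(2)*a^4/4 - 473*sqrt(2)*a^3/8 + 181*a^3/4 - 383*a^2/4 + 377*sqrt(2)*a^2/4 - 46*sqrt(2)*a + 117*a - 48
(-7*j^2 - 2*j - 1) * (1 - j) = 7*j^3 - 5*j^2 - j - 1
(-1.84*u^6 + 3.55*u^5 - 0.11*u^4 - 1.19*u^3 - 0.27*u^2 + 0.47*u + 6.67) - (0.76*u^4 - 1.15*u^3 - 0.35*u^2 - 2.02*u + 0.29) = -1.84*u^6 + 3.55*u^5 - 0.87*u^4 - 0.04*u^3 + 0.08*u^2 + 2.49*u + 6.38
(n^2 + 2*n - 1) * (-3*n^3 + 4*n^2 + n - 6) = -3*n^5 - 2*n^4 + 12*n^3 - 8*n^2 - 13*n + 6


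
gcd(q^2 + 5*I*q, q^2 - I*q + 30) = q + 5*I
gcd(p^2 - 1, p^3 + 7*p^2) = 1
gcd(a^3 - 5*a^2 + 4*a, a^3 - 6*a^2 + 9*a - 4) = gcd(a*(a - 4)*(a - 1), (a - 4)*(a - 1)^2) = a^2 - 5*a + 4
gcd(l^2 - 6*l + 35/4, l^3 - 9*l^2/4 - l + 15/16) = l - 5/2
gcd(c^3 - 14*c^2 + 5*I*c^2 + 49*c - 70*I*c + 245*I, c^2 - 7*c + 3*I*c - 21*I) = c - 7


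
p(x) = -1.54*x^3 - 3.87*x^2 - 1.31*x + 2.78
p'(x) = -4.62*x^2 - 7.74*x - 1.31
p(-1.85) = 1.71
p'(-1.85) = -2.80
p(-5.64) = 163.35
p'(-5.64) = -104.62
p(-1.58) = 1.26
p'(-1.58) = -0.61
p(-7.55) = 454.84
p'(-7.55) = -206.22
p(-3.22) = 18.29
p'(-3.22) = -24.29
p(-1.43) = 1.24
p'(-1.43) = 0.31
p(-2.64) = 7.60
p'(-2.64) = -13.08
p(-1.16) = 1.50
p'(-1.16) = 1.45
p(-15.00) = 4349.18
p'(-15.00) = -924.71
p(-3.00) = 13.46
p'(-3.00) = -19.67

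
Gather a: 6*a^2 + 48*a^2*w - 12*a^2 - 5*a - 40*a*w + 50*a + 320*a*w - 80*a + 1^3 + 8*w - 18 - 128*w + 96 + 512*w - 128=a^2*(48*w - 6) + a*(280*w - 35) + 392*w - 49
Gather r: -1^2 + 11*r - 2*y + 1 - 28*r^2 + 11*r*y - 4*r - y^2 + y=-28*r^2 + r*(11*y + 7) - y^2 - y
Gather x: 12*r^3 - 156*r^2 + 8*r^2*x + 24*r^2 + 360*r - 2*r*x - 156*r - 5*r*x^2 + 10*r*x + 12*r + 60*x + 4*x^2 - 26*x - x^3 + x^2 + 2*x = 12*r^3 - 132*r^2 + 216*r - x^3 + x^2*(5 - 5*r) + x*(8*r^2 + 8*r + 36)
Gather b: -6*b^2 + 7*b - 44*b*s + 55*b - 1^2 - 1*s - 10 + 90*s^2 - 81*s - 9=-6*b^2 + b*(62 - 44*s) + 90*s^2 - 82*s - 20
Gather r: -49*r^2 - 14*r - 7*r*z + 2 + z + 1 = -49*r^2 + r*(-7*z - 14) + z + 3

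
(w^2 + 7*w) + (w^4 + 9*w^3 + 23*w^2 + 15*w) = w^4 + 9*w^3 + 24*w^2 + 22*w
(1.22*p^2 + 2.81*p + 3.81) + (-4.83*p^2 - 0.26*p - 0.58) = -3.61*p^2 + 2.55*p + 3.23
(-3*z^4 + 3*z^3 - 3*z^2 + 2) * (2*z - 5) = -6*z^5 + 21*z^4 - 21*z^3 + 15*z^2 + 4*z - 10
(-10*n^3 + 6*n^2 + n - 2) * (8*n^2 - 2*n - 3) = -80*n^5 + 68*n^4 + 26*n^3 - 36*n^2 + n + 6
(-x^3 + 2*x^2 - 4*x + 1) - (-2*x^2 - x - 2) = -x^3 + 4*x^2 - 3*x + 3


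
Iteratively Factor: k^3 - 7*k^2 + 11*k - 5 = (k - 1)*(k^2 - 6*k + 5) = (k - 5)*(k - 1)*(k - 1)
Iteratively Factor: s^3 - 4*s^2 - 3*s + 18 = (s + 2)*(s^2 - 6*s + 9) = (s - 3)*(s + 2)*(s - 3)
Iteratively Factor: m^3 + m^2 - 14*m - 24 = (m - 4)*(m^2 + 5*m + 6) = (m - 4)*(m + 3)*(m + 2)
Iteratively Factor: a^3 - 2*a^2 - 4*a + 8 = (a - 2)*(a^2 - 4) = (a - 2)*(a + 2)*(a - 2)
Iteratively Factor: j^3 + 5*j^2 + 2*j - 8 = (j + 4)*(j^2 + j - 2) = (j - 1)*(j + 4)*(j + 2)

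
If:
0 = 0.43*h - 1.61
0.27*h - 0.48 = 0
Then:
No Solution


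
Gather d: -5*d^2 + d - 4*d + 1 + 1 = -5*d^2 - 3*d + 2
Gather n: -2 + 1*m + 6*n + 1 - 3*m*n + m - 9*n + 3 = 2*m + n*(-3*m - 3) + 2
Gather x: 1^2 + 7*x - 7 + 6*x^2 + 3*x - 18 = 6*x^2 + 10*x - 24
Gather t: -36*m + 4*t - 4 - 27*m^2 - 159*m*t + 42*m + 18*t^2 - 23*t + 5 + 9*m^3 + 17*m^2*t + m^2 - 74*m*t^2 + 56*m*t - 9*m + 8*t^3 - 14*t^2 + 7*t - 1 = 9*m^3 - 26*m^2 - 3*m + 8*t^3 + t^2*(4 - 74*m) + t*(17*m^2 - 103*m - 12)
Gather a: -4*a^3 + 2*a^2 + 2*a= -4*a^3 + 2*a^2 + 2*a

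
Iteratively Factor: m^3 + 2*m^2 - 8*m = (m)*(m^2 + 2*m - 8) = m*(m + 4)*(m - 2)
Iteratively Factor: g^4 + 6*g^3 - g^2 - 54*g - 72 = (g + 3)*(g^3 + 3*g^2 - 10*g - 24) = (g + 2)*(g + 3)*(g^2 + g - 12) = (g + 2)*(g + 3)*(g + 4)*(g - 3)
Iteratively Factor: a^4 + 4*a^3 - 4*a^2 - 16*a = (a)*(a^3 + 4*a^2 - 4*a - 16) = a*(a + 4)*(a^2 - 4) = a*(a + 2)*(a + 4)*(a - 2)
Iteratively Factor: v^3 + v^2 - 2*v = (v + 2)*(v^2 - v) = v*(v + 2)*(v - 1)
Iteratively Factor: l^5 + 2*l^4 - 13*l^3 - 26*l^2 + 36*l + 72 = (l - 2)*(l^4 + 4*l^3 - 5*l^2 - 36*l - 36) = (l - 2)*(l + 2)*(l^3 + 2*l^2 - 9*l - 18) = (l - 2)*(l + 2)^2*(l^2 - 9) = (l - 2)*(l + 2)^2*(l + 3)*(l - 3)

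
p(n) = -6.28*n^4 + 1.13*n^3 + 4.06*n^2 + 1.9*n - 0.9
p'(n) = -25.12*n^3 + 3.39*n^2 + 8.12*n + 1.9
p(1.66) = -29.08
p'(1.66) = -90.19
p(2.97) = -418.48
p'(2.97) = -602.18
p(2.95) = -406.56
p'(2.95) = -589.53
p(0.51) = 0.85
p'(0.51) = 3.59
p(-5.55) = -6037.99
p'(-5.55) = 4355.62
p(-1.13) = -9.73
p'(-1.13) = 33.30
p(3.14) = -530.41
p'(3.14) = -716.87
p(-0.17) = -1.12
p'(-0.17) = 0.74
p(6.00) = -7738.14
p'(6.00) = -5253.26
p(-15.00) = -320854.65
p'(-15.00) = 85422.85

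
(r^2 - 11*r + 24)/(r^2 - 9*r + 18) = (r - 8)/(r - 6)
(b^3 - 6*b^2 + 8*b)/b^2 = b - 6 + 8/b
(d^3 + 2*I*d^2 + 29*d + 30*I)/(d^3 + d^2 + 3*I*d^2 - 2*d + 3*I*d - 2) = (d^2 + I*d + 30)/(d^2 + d*(1 + 2*I) + 2*I)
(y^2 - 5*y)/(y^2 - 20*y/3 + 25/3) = 3*y/(3*y - 5)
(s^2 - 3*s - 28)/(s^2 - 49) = (s + 4)/(s + 7)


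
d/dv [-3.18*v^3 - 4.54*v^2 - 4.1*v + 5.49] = -9.54*v^2 - 9.08*v - 4.1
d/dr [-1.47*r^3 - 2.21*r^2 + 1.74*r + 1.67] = -4.41*r^2 - 4.42*r + 1.74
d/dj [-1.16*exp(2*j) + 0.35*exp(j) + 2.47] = (0.35 - 2.32*exp(j))*exp(j)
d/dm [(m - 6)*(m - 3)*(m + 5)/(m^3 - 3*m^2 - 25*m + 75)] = 1/(m^2 - 10*m + 25)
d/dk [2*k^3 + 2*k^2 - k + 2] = 6*k^2 + 4*k - 1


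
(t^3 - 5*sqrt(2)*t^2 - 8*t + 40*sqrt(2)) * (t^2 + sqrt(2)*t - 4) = t^5 - 4*sqrt(2)*t^4 - 22*t^3 + 52*sqrt(2)*t^2 + 112*t - 160*sqrt(2)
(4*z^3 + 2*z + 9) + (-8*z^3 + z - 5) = -4*z^3 + 3*z + 4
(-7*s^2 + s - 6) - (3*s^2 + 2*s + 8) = -10*s^2 - s - 14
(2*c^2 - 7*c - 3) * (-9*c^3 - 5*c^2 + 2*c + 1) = -18*c^5 + 53*c^4 + 66*c^3 + 3*c^2 - 13*c - 3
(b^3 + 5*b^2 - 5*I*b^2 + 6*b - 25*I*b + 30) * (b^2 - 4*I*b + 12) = b^5 + 5*b^4 - 9*I*b^4 - 2*b^3 - 45*I*b^3 - 10*b^2 - 84*I*b^2 + 72*b - 420*I*b + 360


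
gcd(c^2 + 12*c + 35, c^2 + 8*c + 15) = c + 5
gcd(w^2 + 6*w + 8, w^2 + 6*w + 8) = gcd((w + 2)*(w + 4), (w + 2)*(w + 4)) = w^2 + 6*w + 8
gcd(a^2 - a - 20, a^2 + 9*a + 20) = a + 4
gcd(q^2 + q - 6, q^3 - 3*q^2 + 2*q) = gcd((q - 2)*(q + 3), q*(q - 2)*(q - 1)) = q - 2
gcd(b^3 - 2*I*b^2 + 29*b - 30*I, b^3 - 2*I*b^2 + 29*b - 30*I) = b^3 - 2*I*b^2 + 29*b - 30*I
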